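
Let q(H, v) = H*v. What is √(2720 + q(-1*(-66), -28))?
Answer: 2*√218 ≈ 29.530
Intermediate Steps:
√(2720 + q(-1*(-66), -28)) = √(2720 - 1*(-66)*(-28)) = √(2720 + 66*(-28)) = √(2720 - 1848) = √872 = 2*√218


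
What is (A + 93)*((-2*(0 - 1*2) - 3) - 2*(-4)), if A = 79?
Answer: 1548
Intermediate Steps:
(A + 93)*((-2*(0 - 1*2) - 3) - 2*(-4)) = (79 + 93)*((-2*(0 - 1*2) - 3) - 2*(-4)) = 172*((-2*(0 - 2) - 3) + 8) = 172*((-2*(-2) - 3) + 8) = 172*((4 - 3) + 8) = 172*(1 + 8) = 172*9 = 1548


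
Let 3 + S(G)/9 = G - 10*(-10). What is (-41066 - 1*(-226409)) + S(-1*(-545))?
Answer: 191121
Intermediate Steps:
S(G) = 873 + 9*G (S(G) = -27 + 9*(G - 10*(-10)) = -27 + 9*(G + 100) = -27 + 9*(100 + G) = -27 + (900 + 9*G) = 873 + 9*G)
(-41066 - 1*(-226409)) + S(-1*(-545)) = (-41066 - 1*(-226409)) + (873 + 9*(-1*(-545))) = (-41066 + 226409) + (873 + 9*545) = 185343 + (873 + 4905) = 185343 + 5778 = 191121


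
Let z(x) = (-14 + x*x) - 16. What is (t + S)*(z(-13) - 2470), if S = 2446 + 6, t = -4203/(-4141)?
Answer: -23678146485/4141 ≈ -5.7180e+6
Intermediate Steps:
t = 4203/4141 (t = -4203*(-1/4141) = 4203/4141 ≈ 1.0150)
S = 2452
z(x) = -30 + x**2 (z(x) = (-14 + x**2) - 16 = -30 + x**2)
(t + S)*(z(-13) - 2470) = (4203/4141 + 2452)*((-30 + (-13)**2) - 2470) = 10157935*((-30 + 169) - 2470)/4141 = 10157935*(139 - 2470)/4141 = (10157935/4141)*(-2331) = -23678146485/4141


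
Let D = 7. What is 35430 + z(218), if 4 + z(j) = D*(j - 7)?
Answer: 36903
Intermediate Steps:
z(j) = -53 + 7*j (z(j) = -4 + 7*(j - 7) = -4 + 7*(-7 + j) = -4 + (-49 + 7*j) = -53 + 7*j)
35430 + z(218) = 35430 + (-53 + 7*218) = 35430 + (-53 + 1526) = 35430 + 1473 = 36903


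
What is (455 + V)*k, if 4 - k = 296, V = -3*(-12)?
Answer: -143372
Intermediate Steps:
V = 36
k = -292 (k = 4 - 1*296 = 4 - 296 = -292)
(455 + V)*k = (455 + 36)*(-292) = 491*(-292) = -143372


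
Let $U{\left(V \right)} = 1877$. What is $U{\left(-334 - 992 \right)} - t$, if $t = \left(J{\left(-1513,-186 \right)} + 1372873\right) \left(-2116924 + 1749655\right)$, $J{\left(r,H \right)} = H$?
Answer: $504145383680$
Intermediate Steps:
$t = -504145381803$ ($t = \left(-186 + 1372873\right) \left(-2116924 + 1749655\right) = 1372687 \left(-367269\right) = -504145381803$)
$U{\left(-334 - 992 \right)} - t = 1877 - -504145381803 = 1877 + 504145381803 = 504145383680$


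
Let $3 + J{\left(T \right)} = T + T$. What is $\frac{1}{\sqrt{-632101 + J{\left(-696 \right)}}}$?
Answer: $- \frac{i \sqrt{158374}}{316748} \approx - 0.0012564 i$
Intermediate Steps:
$J{\left(T \right)} = -3 + 2 T$ ($J{\left(T \right)} = -3 + \left(T + T\right) = -3 + 2 T$)
$\frac{1}{\sqrt{-632101 + J{\left(-696 \right)}}} = \frac{1}{\sqrt{-632101 + \left(-3 + 2 \left(-696\right)\right)}} = \frac{1}{\sqrt{-632101 - 1395}} = \frac{1}{\sqrt{-633496}} = \frac{1}{2 i \sqrt{158374}} = - \frac{i \sqrt{158374}}{316748}$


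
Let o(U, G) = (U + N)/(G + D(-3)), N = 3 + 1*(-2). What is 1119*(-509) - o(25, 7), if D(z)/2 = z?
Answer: -569597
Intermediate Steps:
D(z) = 2*z
N = 1 (N = 3 - 2 = 1)
o(U, G) = (1 + U)/(-6 + G) (o(U, G) = (U + 1)/(G + 2*(-3)) = (1 + U)/(G - 6) = (1 + U)/(-6 + G))
1119*(-509) - o(25, 7) = 1119*(-509) - (1 + 25)/(-6 + 7) = -569571 - 26/1 = -569571 - 26 = -569597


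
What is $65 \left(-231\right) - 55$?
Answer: $-15070$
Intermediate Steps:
$65 \left(-231\right) - 55 = -15015 - 55 = -15070$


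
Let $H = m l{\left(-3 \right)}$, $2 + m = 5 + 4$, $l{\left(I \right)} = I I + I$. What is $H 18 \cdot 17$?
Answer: $12852$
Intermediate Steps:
$l{\left(I \right)} = I + I^{2}$ ($l{\left(I \right)} = I^{2} + I = I + I^{2}$)
$m = 7$ ($m = -2 + \left(5 + 4\right) = -2 + 9 = 7$)
$H = 42$ ($H = 7 \left(- 3 \left(1 - 3\right)\right) = 7 \left(\left(-3\right) \left(-2\right)\right) = 7 \cdot 6 = 42$)
$H 18 \cdot 17 = 42 \cdot 18 \cdot 17 = 756 \cdot 17 = 12852$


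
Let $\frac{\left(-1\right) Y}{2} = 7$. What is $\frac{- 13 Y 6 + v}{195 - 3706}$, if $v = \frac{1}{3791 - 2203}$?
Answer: $- \frac{1734097}{5575468} \approx -0.31102$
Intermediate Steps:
$Y = -14$ ($Y = \left(-2\right) 7 = -14$)
$v = \frac{1}{1588} \approx 0.00062972$
$\frac{- 13 Y 6 + v}{195 - 3706} = \frac{\left(-13\right) \left(-14\right) 6 + \frac{1}{1588}}{195 - 3706} = \frac{182 \cdot 6 + \frac{1}{1588}}{-3511} = \left(1092 + \frac{1}{1588}\right) \left(- \frac{1}{3511}\right) = \frac{1734097}{1588} \left(- \frac{1}{3511}\right) = - \frac{1734097}{5575468}$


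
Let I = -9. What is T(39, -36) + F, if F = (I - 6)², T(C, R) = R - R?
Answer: 225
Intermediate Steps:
T(C, R) = 0
F = 225 (F = (-9 - 6)² = (-15)² = 225)
T(39, -36) + F = 0 + 225 = 225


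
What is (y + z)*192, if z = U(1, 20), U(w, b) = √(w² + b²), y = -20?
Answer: -3840 + 192*√401 ≈ 4.7970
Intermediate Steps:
U(w, b) = √(b² + w²)
z = √401 (z = √(20² + 1²) = √(400 + 1) = √401 ≈ 20.025)
(y + z)*192 = (-20 + √401)*192 = -3840 + 192*√401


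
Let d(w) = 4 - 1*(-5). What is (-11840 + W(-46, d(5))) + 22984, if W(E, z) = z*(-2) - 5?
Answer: 11121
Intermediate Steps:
d(w) = 9 (d(w) = 4 + 5 = 9)
W(E, z) = -5 - 2*z (W(E, z) = -2*z - 5 = -5 - 2*z)
(-11840 + W(-46, d(5))) + 22984 = (-11840 + (-5 - 2*9)) + 22984 = (-11840 + (-5 - 18)) + 22984 = (-11840 - 23) + 22984 = -11863 + 22984 = 11121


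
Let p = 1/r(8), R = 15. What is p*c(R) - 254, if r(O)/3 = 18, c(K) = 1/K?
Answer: -205739/810 ≈ -254.00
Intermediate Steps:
r(O) = 54 (r(O) = 3*18 = 54)
p = 1/54 ≈ 0.018519
p*c(R) - 254 = (1/54)/15 - 254 = (1/54)*(1/15) - 254 = 1/810 - 254 = -205739/810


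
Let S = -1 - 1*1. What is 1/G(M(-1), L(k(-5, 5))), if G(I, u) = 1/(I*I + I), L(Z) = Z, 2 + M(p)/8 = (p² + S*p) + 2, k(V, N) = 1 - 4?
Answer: 600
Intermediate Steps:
S = -2 (S = -1 - 1 = -2)
k(V, N) = -3
M(p) = -16*p + 8*p² (M(p) = -16 + 8*((p² - 2*p) + 2) = -16 + 8*(2 + p² - 2*p) = -16 + (16 - 16*p + 8*p²) = -16*p + 8*p²)
G(I, u) = 1/(I + I²) (G(I, u) = 1/(I² + I) = 1/(I + I²))
1/G(M(-1), L(k(-5, 5))) = 1/(1/(((8*(-1)*(-2 - 1)))*(1 + 8*(-1)*(-2 - 1)))) = 1/(1/(((8*(-1)*(-3)))*(1 + 8*(-1)*(-3)))) = 1/(1/(24*(1 + 24))) = 1/((1/24)/25) = 1/((1/24)*(1/25)) = 1/(1/600) = 600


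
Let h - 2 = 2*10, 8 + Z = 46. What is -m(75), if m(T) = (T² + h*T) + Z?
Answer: -7313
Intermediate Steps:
Z = 38 (Z = -8 + 46 = 38)
h = 22 (h = 2 + 2*10 = 2 + 20 = 22)
m(T) = 38 + T² + 22*T (m(T) = (T² + 22*T) + 38 = 38 + T² + 22*T)
-m(75) = -(38 + 75² + 22*75) = -(38 + 5625 + 1650) = -1*7313 = -7313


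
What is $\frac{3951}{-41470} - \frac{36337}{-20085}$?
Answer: $\frac{21962147}{12814230} \approx 1.7139$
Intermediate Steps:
$\frac{3951}{-41470} - \frac{36337}{-20085} = 3951 \left(- \frac{1}{41470}\right) - - \frac{36337}{20085} = - \frac{3951}{41470} + \frac{36337}{20085} = \frac{21962147}{12814230}$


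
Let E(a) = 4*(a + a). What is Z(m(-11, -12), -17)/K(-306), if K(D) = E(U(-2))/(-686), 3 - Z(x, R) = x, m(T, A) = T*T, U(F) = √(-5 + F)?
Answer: -2891*I*√7/2 ≈ -3824.4*I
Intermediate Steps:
m(T, A) = T²
E(a) = 8*a (E(a) = 4*(2*a) = 8*a)
Z(x, R) = 3 - x
K(D) = -4*I*√7/343 (K(D) = (8*√(-5 - 2))/(-686) = (8*√(-7))*(-1/686) = (8*(I*√7))*(-1/686) = (8*I*√7)*(-1/686) = -4*I*√7/343)
Z(m(-11, -12), -17)/K(-306) = (3 - 1*(-11)²)/((-4*I*√7/343)) = (3 - 1*121)*(49*I*√7/4) = (3 - 121)*(49*I*√7/4) = -2891*I*√7/2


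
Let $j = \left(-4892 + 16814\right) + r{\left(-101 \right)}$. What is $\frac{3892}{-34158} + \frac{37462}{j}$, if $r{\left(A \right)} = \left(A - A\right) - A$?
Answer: $\frac{616416740}{205340817} \approx 3.0019$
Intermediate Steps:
$r{\left(A \right)} = - A$ ($r{\left(A \right)} = 0 - A = - A$)
$j = 12023$ ($j = \left(-4892 + 16814\right) - -101 = 11922 + 101 = 12023$)
$\frac{3892}{-34158} + \frac{37462}{j} = \frac{3892}{-34158} + \frac{37462}{12023} = 3892 \left(- \frac{1}{34158}\right) + 37462 \cdot \frac{1}{12023} = - \frac{1946}{17079} + \frac{37462}{12023} = \frac{616416740}{205340817}$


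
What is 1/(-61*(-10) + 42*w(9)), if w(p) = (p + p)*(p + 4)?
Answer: 1/10438 ≈ 9.5804e-5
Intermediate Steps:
w(p) = 2*p*(4 + p) (w(p) = (2*p)*(4 + p) = 2*p*(4 + p))
1/(-61*(-10) + 42*w(9)) = 1/(-61*(-10) + 42*(2*9*(4 + 9))) = 1/(610 + 42*(2*9*13)) = 1/(610 + 42*234) = 1/(610 + 9828) = 1/10438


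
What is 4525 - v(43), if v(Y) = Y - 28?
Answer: 4510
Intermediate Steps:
v(Y) = -28 + Y
4525 - v(43) = 4525 - (-28 + 43) = 4525 - 1*15 = 4525 - 15 = 4510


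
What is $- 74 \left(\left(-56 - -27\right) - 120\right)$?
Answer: $11026$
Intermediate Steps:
$- 74 \left(\left(-56 - -27\right) - 120\right) = - 74 \left(\left(-56 + \left(-9 + 36\right)\right) - 120\right) = - 74 \left(\left(-56 + 27\right) - 120\right) = - 74 \left(-29 - 120\right) = \left(-74\right) \left(-149\right) = 11026$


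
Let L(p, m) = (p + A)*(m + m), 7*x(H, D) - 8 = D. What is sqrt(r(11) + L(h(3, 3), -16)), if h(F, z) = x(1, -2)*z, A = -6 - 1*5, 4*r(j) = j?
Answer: sqrt(53403)/14 ≈ 16.507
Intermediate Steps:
x(H, D) = 8/7 + D/7
r(j) = j/4
A = -11 (A = -6 - 5 = -11)
h(F, z) = 6*z/7 (h(F, z) = (8/7 + (1/7)*(-2))*z = (8/7 - 2/7)*z = 6*z/7)
L(p, m) = 2*m*(-11 + p) (L(p, m) = (p - 11)*(m + m) = (-11 + p)*(2*m) = 2*m*(-11 + p))
sqrt(r(11) + L(h(3, 3), -16)) = sqrt((1/4)*11 + 2*(-16)*(-11 + (6/7)*3)) = sqrt(11/4 + 2*(-16)*(-11 + 18/7)) = sqrt(11/4 + 2*(-16)*(-59/7)) = sqrt(11/4 + 1888/7) = sqrt(7629/28) = sqrt(53403)/14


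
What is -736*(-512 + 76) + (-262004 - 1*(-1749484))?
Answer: 1808376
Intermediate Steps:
-736*(-512 + 76) + (-262004 - 1*(-1749484)) = -736*(-436) + (-262004 + 1749484) = 320896 + 1487480 = 1808376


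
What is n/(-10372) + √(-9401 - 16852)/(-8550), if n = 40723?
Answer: -40723/10372 - I*√2917/2850 ≈ -3.9262 - 0.018951*I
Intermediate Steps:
n/(-10372) + √(-9401 - 16852)/(-8550) = 40723/(-10372) + √(-9401 - 16852)/(-8550) = 40723*(-1/10372) + √(-26253)*(-1/8550) = -40723/10372 + (3*I*√2917)*(-1/8550) = -40723/10372 - I*√2917/2850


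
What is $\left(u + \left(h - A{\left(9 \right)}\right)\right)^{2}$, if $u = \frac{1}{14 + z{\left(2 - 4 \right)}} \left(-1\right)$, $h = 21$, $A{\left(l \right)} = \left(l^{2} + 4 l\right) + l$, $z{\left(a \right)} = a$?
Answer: $\frac{1590121}{144} \approx 11043.0$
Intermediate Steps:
$A{\left(l \right)} = l^{2} + 5 l$
$u = - \frac{1}{12}$ ($u = \frac{1}{14 + \left(2 - 4\right)} \left(-1\right) = \frac{1}{14 - 2} \left(-1\right) = \frac{1}{12} \left(-1\right) = - \frac{1}{12} \approx -0.083333$)
$\left(u + \left(h - A{\left(9 \right)}\right)\right)^{2} = \left(- \frac{1}{12} + \left(21 - 9 \left(5 + 9\right)\right)\right)^{2} = \left(- \frac{1}{12} + \left(21 - 9 \cdot 14\right)\right)^{2} = \left(- \frac{1}{12} + \left(21 - 126\right)\right)^{2} = \left(- \frac{1}{12} - 105\right)^{2} = \left(- \frac{1261}{12}\right)^{2} = \frac{1590121}{144}$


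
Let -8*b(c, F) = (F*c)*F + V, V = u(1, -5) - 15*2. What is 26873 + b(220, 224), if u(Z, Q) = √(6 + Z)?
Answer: -5411853/4 - √7/8 ≈ -1.3530e+6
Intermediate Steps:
V = -30 + √7 (V = √(6 + 1) - 15*2 = √7 - 30 = -30 + √7 ≈ -27.354)
b(c, F) = 15/4 - √7/8 - c*F²/8 (b(c, F) = -((F*c)*F + (-30 + √7))/8 = -(c*F² + (-30 + √7))/8 = -(-30 + √7 + c*F²)/8 = 15/4 - √7/8 - c*F²/8)
26873 + b(220, 224) = 26873 + (15/4 - √7/8 - ⅛*220*224²) = 26873 + (15/4 - √7/8 - ⅛*220*50176) = 26873 + (15/4 - √7/8 - 1379840) = 26873 + (-5519345/4 - √7/8) = -5411853/4 - √7/8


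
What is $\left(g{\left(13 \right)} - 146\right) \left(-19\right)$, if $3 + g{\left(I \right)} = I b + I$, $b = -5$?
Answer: $3819$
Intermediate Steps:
$g{\left(I \right)} = -3 - 4 I$ ($g{\left(I \right)} = -3 + \left(I \left(-5\right) + I\right) = -3 + \left(- 5 I + I\right) = -3 - 4 I$)
$\left(g{\left(13 \right)} - 146\right) \left(-19\right) = \left(\left(-3 - 52\right) - 146\right) \left(-19\right) = \left(-55 - 146\right) \left(-19\right) = \left(-201\right) \left(-19\right) = 3819$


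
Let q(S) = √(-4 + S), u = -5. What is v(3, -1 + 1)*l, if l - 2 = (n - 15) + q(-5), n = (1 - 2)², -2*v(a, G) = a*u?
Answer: -90 + 45*I/2 ≈ -90.0 + 22.5*I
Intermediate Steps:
v(a, G) = 5*a/2 (v(a, G) = -a*(-5)/2 = -(-5)*a/2 = 5*a/2)
n = 1 (n = (-1)² = 1)
l = -12 + 3*I (l = 2 + ((1 - 15) + √(-4 - 5)) = 2 + (-14 + √(-9)) = 2 + (-14 + 3*I) = -12 + 3*I ≈ -12.0 + 3.0*I)
v(3, -1 + 1)*l = ((5/2)*3)*(-12 + 3*I) = 15*(-12 + 3*I)/2 = -90 + 45*I/2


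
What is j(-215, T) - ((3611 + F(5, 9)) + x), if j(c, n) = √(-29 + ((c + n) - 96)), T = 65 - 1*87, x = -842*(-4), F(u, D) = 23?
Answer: -7002 + I*√362 ≈ -7002.0 + 19.026*I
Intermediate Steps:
x = 3368
T = -22 (T = 65 - 87 = -22)
j(c, n) = √(-125 + c + n) (j(c, n) = √(-29 + (-96 + c + n)) = √(-125 + c + n))
j(-215, T) - ((3611 + F(5, 9)) + x) = √(-125 - 215 - 22) - ((3611 + 23) + 3368) = √(-362) - (3634 + 3368) = I*√362 - 1*7002 = I*√362 - 7002 = -7002 + I*√362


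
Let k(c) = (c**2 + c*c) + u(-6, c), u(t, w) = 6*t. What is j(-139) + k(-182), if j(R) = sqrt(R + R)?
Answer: 66212 + I*sqrt(278) ≈ 66212.0 + 16.673*I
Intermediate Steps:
k(c) = -36 + 2*c**2 (k(c) = (c**2 + c*c) + 6*(-6) = (c**2 + c**2) - 36 = 2*c**2 - 36 = -36 + 2*c**2)
j(R) = sqrt(2)*sqrt(R) (j(R) = sqrt(2*R) = sqrt(2)*sqrt(R))
j(-139) + k(-182) = sqrt(2)*sqrt(-139) + (-36 + 2*(-182)**2) = sqrt(2)*(I*sqrt(139)) + (-36 + 2*33124) = I*sqrt(278) + (-36 + 66248) = I*sqrt(278) + 66212 = 66212 + I*sqrt(278)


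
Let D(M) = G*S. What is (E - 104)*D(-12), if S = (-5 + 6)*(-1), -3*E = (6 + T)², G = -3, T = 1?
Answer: -361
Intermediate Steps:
E = -49/3 (E = -(6 + 1)²/3 = -⅓*7² = -⅓*49 = -49/3 ≈ -16.333)
S = -1 (S = 1*(-1) = -1)
D(M) = 3 (D(M) = -3*(-1) = 3)
(E - 104)*D(-12) = (-49/3 - 104)*3 = -361/3*3 = -361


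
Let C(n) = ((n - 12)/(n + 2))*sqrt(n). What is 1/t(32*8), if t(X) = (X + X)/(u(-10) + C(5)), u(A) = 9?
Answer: 9/512 - sqrt(5)/512 ≈ 0.013211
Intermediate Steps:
C(n) = sqrt(n)*(-12 + n)/(2 + n) (C(n) = ((-12 + n)/(2 + n))*sqrt(n) = sqrt(n)*(-12 + n)/(2 + n))
t(X) = 2*X/(9 - sqrt(5)) (t(X) = (X + X)/(9 + sqrt(5)*(-12 + 5)/(2 + 5)) = (2*X)/(9 + sqrt(5)*(-7)/7) = (2*X)/(9 + sqrt(5)*(1/7)*(-7)) = (2*X)/(9 - sqrt(5)) = 2*X/(9 - sqrt(5)))
1/t(32*8) = 1/(9*(32*8)/38 + (32*8)*sqrt(5)/38) = 1/((9/38)*256 + (1/38)*256*sqrt(5)) = 1/(1152/19 + 128*sqrt(5)/19)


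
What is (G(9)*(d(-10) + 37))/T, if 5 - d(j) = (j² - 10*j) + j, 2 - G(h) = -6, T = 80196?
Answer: -296/20049 ≈ -0.014764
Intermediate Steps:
G(h) = 8 (G(h) = 2 - 1*(-6) = 2 + 6 = 8)
d(j) = 5 - j² + 9*j (d(j) = 5 - ((j² - 10*j) + j) = 5 - (j² - 9*j) = 5 + (-j² + 9*j) = 5 - j² + 9*j)
(G(9)*(d(-10) + 37))/T = (8*((5 - 1*(-10)² + 9*(-10)) + 37))/80196 = (8*((5 - 1*100 - 90) + 37))*(1/80196) = (8*((5 - 100 - 90) + 37))*(1/80196) = (8*(-185 + 37))*(1/80196) = (8*(-148))*(1/80196) = -1184*1/80196 = -296/20049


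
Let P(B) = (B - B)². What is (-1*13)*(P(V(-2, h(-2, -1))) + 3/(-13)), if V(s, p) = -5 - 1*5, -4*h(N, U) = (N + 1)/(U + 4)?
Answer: 3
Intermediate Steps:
h(N, U) = -(1 + N)/(4*(4 + U)) (h(N, U) = -(N + 1)/(4*(U + 4)) = -(1 + N)/(4*(4 + U)))
V(s, p) = -10 (V(s, p) = -5 - 5 = -10)
P(B) = 0 (P(B) = 0² = 0)
(-1*13)*(P(V(-2, h(-2, -1))) + 3/(-13)) = (-1*13)*(0 + 3/(-13)) = -13*(0 + 3*(-1/13)) = -13*(0 - 3/13) = -13*(-3/13) = 3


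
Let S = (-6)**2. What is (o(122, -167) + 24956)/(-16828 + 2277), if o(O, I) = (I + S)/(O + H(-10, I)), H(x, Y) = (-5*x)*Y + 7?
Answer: -205163407/119623771 ≈ -1.7151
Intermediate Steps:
S = 36
H(x, Y) = 7 - 5*Y*x (H(x, Y) = -5*Y*x + 7 = 7 - 5*Y*x)
o(O, I) = (36 + I)/(7 + O + 50*I) (o(O, I) = (I + 36)/(O + (7 - 5*I*(-10))) = (36 + I)/(O + (7 + 50*I)) = (36 + I)/(7 + O + 50*I))
(o(122, -167) + 24956)/(-16828 + 2277) = ((36 - 167)/(7 + 122 + 50*(-167)) + 24956)/(-16828 + 2277) = (-131/(7 + 122 - 8350) + 24956)/(-14551) = (-131/(-8221) + 24956)*(-1/14551) = (-1/8221*(-131) + 24956)*(-1/14551) = (131/8221 + 24956)*(-1/14551) = (205163407/8221)*(-1/14551) = -205163407/119623771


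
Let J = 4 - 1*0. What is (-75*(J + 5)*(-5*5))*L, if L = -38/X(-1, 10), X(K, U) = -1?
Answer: 641250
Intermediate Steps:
L = 38 (L = -38/(-1) = -38*(-1) = 38)
J = 4 (J = 4 + 0 = 4)
(-75*(J + 5)*(-5*5))*L = -75*(4 + 5)*(-5*5)*38 = -675*(-25)*38 = -75*(-225)*38 = 16875*38 = 641250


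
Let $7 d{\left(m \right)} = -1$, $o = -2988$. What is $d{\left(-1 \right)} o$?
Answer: $\frac{2988}{7} \approx 426.86$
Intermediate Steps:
$d{\left(m \right)} = - \frac{1}{7}$ ($d{\left(m \right)} = \frac{1}{7} \left(-1\right) = - \frac{1}{7}$)
$d{\left(-1 \right)} o = \left(- \frac{1}{7}\right) \left(-2988\right) = \frac{2988}{7}$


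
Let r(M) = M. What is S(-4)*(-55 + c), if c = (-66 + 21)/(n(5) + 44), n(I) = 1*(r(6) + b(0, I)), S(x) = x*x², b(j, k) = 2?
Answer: 46480/13 ≈ 3575.4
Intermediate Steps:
S(x) = x³
n(I) = 8 (n(I) = 1*(6 + 2) = 1*8 = 8)
c = -45/52 (c = (-66 + 21)/(8 + 44) = -45/52 ≈ -0.86539)
S(-4)*(-55 + c) = (-4)³*(-55 - 45/52) = -64*(-2905/52) = 46480/13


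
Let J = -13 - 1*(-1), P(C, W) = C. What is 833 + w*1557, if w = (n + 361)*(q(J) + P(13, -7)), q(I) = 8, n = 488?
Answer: 27760586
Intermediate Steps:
J = -12 (J = -13 + 1 = -12)
w = 17829 (w = (488 + 361)*(8 + 13) = 849*21 = 17829)
833 + w*1557 = 833 + 17829*1557 = 833 + 27759753 = 27760586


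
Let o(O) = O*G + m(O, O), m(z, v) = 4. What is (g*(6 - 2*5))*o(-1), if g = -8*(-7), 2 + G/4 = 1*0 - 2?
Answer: -4480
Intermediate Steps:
G = -16 (G = -8 + 4*(1*0 - 2) = -8 + 4*(0 - 2) = -8 + 4*(-2) = -8 - 8 = -16)
o(O) = 4 - 16*O (o(O) = O*(-16) + 4 = -16*O + 4 = 4 - 16*O)
g = 56
(g*(6 - 2*5))*o(-1) = (56*(6 - 2*5))*(4 - 16*(-1)) = (56*(6 - 10))*(4 + 16) = (56*(-4))*20 = -224*20 = -4480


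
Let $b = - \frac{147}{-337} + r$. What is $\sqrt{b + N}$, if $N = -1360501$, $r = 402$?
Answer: $\frac{8 i \sqrt{2413516153}}{337} \approx 1166.2 i$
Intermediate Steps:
$b = \frac{135621}{337}$ ($b = - \frac{147}{-337} + 402 = \left(-147\right) \left(- \frac{1}{337}\right) + 402 = \frac{147}{337} + 402 = \frac{135621}{337} \approx 402.44$)
$\sqrt{b + N} = \sqrt{\frac{135621}{337} - 1360501} = \sqrt{- \frac{458353216}{337}} = \frac{8 i \sqrt{2413516153}}{337}$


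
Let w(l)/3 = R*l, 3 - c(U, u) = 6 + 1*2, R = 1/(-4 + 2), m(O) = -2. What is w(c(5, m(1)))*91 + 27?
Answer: 1419/2 ≈ 709.50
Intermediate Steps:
R = -½ (R = 1/(-2) = -½ ≈ -0.50000)
c(U, u) = -5 (c(U, u) = 3 - (6 + 1*2) = 3 - (6 + 2) = 3 - 1*8 = 3 - 8 = -5)
w(l) = -3*l/2 (w(l) = 3*(-l/2) = -3*l/2)
w(c(5, m(1)))*91 + 27 = -3/2*(-5)*91 + 27 = (15/2)*91 + 27 = 1365/2 + 27 = 1419/2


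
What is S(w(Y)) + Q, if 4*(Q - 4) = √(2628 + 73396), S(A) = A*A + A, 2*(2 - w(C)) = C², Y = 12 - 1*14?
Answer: 4 + √19006/2 ≈ 72.931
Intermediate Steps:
Y = -2 (Y = 12 - 14 = -2)
w(C) = 2 - C²/2
S(A) = A + A² (S(A) = A² + A = A + A²)
Q = 4 + √19006/2 (Q = 4 + √(2628 + 73396)/4 = 4 + √76024/4 = 4 + (2*√19006)/4 = 4 + √19006/2 ≈ 72.931)
S(w(Y)) + Q = (2 - ½*(-2)²)*(1 + (2 - ½*(-2)²)) + (4 + √19006/2) = (2 - ½*4)*(1 + (2 - ½*4)) + (4 + √19006/2) = (2 - 2)*(1 + (2 - 2)) + (4 + √19006/2) = 0*(1 + 0) + (4 + √19006/2) = 0*1 + (4 + √19006/2) = 0 + (4 + √19006/2) = 4 + √19006/2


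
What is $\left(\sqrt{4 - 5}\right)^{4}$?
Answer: $1$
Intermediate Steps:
$\left(\sqrt{4 - 5}\right)^{4} = \left(\sqrt{-1}\right)^{4} = i^{4} = 1$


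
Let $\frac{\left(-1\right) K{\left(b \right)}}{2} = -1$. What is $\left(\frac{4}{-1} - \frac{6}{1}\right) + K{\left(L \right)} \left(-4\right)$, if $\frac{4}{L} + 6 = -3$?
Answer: $-18$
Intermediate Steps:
$L = - \frac{4}{9}$ ($L = \frac{4}{-6 - 3} = \frac{4}{-9} = 4 \left(- \frac{1}{9}\right) = - \frac{4}{9} \approx -0.44444$)
$K{\left(b \right)} = 2$ ($K{\left(b \right)} = \left(-2\right) \left(-1\right) = 2$)
$\left(\frac{4}{-1} - \frac{6}{1}\right) + K{\left(L \right)} \left(-4\right) = \left(\frac{4}{-1} - \frac{6}{1}\right) + 2 \left(-4\right) = \left(4 \left(-1\right) - 6\right) - 8 = \left(-4 - 6\right) - 8 = -10 - 8 = -18$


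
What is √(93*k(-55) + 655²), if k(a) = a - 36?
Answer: √420562 ≈ 648.51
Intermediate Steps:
k(a) = -36 + a
√(93*k(-55) + 655²) = √(93*(-36 - 55) + 655²) = √(93*(-91) + 429025) = √(-8463 + 429025) = √420562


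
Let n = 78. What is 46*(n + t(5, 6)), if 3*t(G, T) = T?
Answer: 3680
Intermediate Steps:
t(G, T) = T/3
46*(n + t(5, 6)) = 46*(78 + (1/3)*6) = 46*(78 + 2) = 46*80 = 3680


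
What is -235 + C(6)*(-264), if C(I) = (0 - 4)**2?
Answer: -4459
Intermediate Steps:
C(I) = 16 (C(I) = (-4)**2 = 16)
-235 + C(6)*(-264) = -235 + 16*(-264) = -235 - 4224 = -4459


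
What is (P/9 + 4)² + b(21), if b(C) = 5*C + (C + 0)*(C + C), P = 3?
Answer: 9052/9 ≈ 1005.8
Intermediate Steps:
b(C) = 2*C² + 5*C (b(C) = 5*C + C*(2*C) = 5*C + 2*C² = 2*C² + 5*C)
(P/9 + 4)² + b(21) = (3/9 + 4)² + 21*(5 + 2*21) = (3*(⅑) + 4)² + 21*(5 + 42) = (⅓ + 4)² + 21*47 = (13/3)² + 987 = 169/9 + 987 = 9052/9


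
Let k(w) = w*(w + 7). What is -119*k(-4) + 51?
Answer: 1479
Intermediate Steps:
k(w) = w*(7 + w)
-119*k(-4) + 51 = -(-476)*(7 - 4) + 51 = -(-476)*3 + 51 = -119*(-12) + 51 = 1428 + 51 = 1479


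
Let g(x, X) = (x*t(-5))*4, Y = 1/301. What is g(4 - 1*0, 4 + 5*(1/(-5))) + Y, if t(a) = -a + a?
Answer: 1/301 ≈ 0.0033223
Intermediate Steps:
t(a) = 0
Y = 1/301 ≈ 0.0033223
g(x, X) = 0 (g(x, X) = (x*0)*4 = 0*4 = 0)
g(4 - 1*0, 4 + 5*(1/(-5))) + Y = 0 + 1/301 = 1/301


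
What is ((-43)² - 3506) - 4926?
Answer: -6583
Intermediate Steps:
((-43)² - 3506) - 4926 = (1849 - 3506) - 4926 = -1657 - 4926 = -6583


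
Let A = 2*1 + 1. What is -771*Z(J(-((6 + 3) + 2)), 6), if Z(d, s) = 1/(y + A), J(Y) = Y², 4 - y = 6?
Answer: -771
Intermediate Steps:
y = -2 (y = 4 - 1*6 = 4 - 6 = -2)
A = 3 (A = 2 + 1 = 3)
Z(d, s) = 1 (Z(d, s) = 1/(-2 + 3) = 1/1 = 1)
-771*Z(J(-((6 + 3) + 2)), 6) = -771*1 = -771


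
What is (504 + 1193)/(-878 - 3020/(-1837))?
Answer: -3117389/1609866 ≈ -1.9364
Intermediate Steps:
(504 + 1193)/(-878 - 3020/(-1837)) = 1697/(-878 - 3020*(-1/1837)) = 1697/(-878 + 3020/1837) = 1697/(-1609866/1837) = 1697*(-1837/1609866) = -3117389/1609866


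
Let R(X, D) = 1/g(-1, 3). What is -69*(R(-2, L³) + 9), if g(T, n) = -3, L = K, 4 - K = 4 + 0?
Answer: -598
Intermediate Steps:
K = 0 (K = 4 - (4 + 0) = 4 - 1*4 = 4 - 4 = 0)
L = 0
R(X, D) = -⅓ (R(X, D) = 1/(-3) = -⅓)
-69*(R(-2, L³) + 9) = -69*(-⅓ + 9) = -69*26/3 = -598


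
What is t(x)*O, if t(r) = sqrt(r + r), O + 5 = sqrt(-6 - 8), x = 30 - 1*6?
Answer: 4*sqrt(3)*(-5 + I*sqrt(14)) ≈ -34.641 + 25.923*I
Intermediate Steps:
x = 24 (x = 30 - 6 = 24)
O = -5 + I*sqrt(14) (O = -5 + sqrt(-6 - 8) = -5 + sqrt(-14) = -5 + I*sqrt(14) ≈ -5.0 + 3.7417*I)
t(r) = sqrt(2)*sqrt(r) (t(r) = sqrt(2*r) = sqrt(2)*sqrt(r))
t(x)*O = (sqrt(2)*sqrt(24))*(-5 + I*sqrt(14)) = (sqrt(2)*(2*sqrt(6)))*(-5 + I*sqrt(14)) = (4*sqrt(3))*(-5 + I*sqrt(14)) = 4*sqrt(3)*(-5 + I*sqrt(14))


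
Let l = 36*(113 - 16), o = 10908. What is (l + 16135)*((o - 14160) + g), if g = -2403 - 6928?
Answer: -246966541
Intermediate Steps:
g = -9331
l = 3492 (l = 36*97 = 3492)
(l + 16135)*((o - 14160) + g) = (3492 + 16135)*((10908 - 14160) - 9331) = 19627*(-3252 - 9331) = 19627*(-12583) = -246966541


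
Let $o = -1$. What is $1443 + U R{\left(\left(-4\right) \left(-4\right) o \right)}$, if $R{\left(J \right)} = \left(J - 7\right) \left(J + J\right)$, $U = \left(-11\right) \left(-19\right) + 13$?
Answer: $164835$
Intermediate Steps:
$U = 222$ ($U = 209 + 13 = 222$)
$R{\left(J \right)} = 2 J \left(-7 + J\right)$ ($R{\left(J \right)} = \left(-7 + J\right) 2 J = 2 J \left(-7 + J\right)$)
$1443 + U R{\left(\left(-4\right) \left(-4\right) o \right)} = 1443 + 222 \cdot 2 \left(-4\right) \left(-4\right) \left(-1\right) \left(-7 + \left(-4\right) \left(-4\right) \left(-1\right)\right) = 1443 + 222 \cdot 2 \cdot 16 \left(-1\right) \left(-7 + 16 \left(-1\right)\right) = 1443 + 222 \cdot 2 \left(-16\right) \left(-7 - 16\right) = 1443 + 222 \cdot 2 \left(-16\right) \left(-23\right) = 1443 + 222 \cdot 736 = 1443 + 163392 = 164835$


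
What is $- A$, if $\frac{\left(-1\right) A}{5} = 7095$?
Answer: $35475$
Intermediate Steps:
$A = -35475$ ($A = \left(-5\right) 7095 = -35475$)
$- A = \left(-1\right) \left(-35475\right) = 35475$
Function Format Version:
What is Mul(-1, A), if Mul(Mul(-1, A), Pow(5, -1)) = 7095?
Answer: 35475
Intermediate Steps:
A = -35475 (A = Mul(-5, 7095) = -35475)
Mul(-1, A) = Mul(-1, -35475) = 35475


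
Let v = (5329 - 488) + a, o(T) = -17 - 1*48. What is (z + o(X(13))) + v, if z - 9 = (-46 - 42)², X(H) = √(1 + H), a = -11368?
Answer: 1161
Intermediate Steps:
z = 7753 (z = 9 + (-46 - 42)² = 9 + (-88)² = 9 + 7744 = 7753)
o(T) = -65 (o(T) = -17 - 48 = -65)
v = -6527 (v = (5329 - 488) - 11368 = 4841 - 11368 = -6527)
(z + o(X(13))) + v = (7753 - 65) - 6527 = 7688 - 6527 = 1161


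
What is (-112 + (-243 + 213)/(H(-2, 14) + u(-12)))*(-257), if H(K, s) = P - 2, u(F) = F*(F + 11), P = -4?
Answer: 30069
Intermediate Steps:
u(F) = F*(11 + F)
H(K, s) = -6 (H(K, s) = -4 - 2 = -6)
(-112 + (-243 + 213)/(H(-2, 14) + u(-12)))*(-257) = (-112 + (-243 + 213)/(-6 - 12*(11 - 12)))*(-257) = (-112 - 30/(-6 - 12*(-1)))*(-257) = (-112 - 30/(-6 + 12))*(-257) = (-112 - 30/6)*(-257) = (-112 - 30*⅙)*(-257) = (-112 - 5)*(-257) = -117*(-257) = 30069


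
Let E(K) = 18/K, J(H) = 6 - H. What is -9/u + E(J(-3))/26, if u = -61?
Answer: 178/793 ≈ 0.22446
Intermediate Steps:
-9/u + E(J(-3))/26 = -9/(-61) + (18/(6 - 1*(-3)))/26 = -9*(-1/61) + (18/(6 + 3))*(1/26) = 9/61 + (18/9)*(1/26) = 9/61 + (18*(1/9))*(1/26) = 9/61 + 2*(1/26) = 9/61 + 1/13 = 178/793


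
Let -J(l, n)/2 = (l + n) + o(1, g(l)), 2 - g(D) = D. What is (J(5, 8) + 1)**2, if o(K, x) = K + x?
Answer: 441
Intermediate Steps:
g(D) = 2 - D
J(l, n) = -6 - 2*n (J(l, n) = -2*((l + n) + (1 + (2 - l))) = -2*((l + n) + (3 - l)) = -2*(3 + n) = -6 - 2*n)
(J(5, 8) + 1)**2 = ((-6 - 2*8) + 1)**2 = ((-6 - 16) + 1)**2 = (-22 + 1)**2 = (-21)**2 = 441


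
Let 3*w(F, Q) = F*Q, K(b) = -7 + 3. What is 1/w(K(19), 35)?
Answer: -3/140 ≈ -0.021429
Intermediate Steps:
K(b) = -4
w(F, Q) = F*Q/3 (w(F, Q) = (F*Q)/3 = F*Q/3)
1/w(K(19), 35) = 1/((⅓)*(-4)*35) = 1/(-140/3) = -3/140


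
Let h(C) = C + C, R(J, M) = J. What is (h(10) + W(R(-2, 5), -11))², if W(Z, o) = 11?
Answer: 961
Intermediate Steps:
h(C) = 2*C
(h(10) + W(R(-2, 5), -11))² = (2*10 + 11)² = (20 + 11)² = 31² = 961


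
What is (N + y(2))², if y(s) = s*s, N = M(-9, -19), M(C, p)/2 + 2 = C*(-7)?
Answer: 15876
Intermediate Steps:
M(C, p) = -4 - 14*C (M(C, p) = -4 + 2*(C*(-7)) = -4 + 2*(-7*C) = -4 - 14*C)
N = 122 (N = -4 - 14*(-9) = -4 + 126 = 122)
y(s) = s²
(N + y(2))² = (122 + 2²)² = (122 + 4)² = 126² = 15876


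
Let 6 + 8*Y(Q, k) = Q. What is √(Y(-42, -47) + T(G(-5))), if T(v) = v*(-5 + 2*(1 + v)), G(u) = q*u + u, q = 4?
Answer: √1319 ≈ 36.318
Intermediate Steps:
Y(Q, k) = -¾ + Q/8
G(u) = 5*u (G(u) = 4*u + u = 5*u)
T(v) = v*(-3 + 2*v) (T(v) = v*(-5 + (2 + 2*v)) = v*(-3 + 2*v))
√(Y(-42, -47) + T(G(-5))) = √((-¾ + (⅛)*(-42)) + (5*(-5))*(-3 + 2*(5*(-5)))) = √((-¾ - 21/4) - 25*(-3 + 2*(-25))) = √(-6 - 25*(-3 - 50)) = √(-6 - 25*(-53)) = √(-6 + 1325) = √1319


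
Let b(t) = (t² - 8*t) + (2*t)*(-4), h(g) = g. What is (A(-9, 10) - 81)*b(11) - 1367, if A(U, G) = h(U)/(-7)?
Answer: 21121/7 ≈ 3017.3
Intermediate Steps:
b(t) = t² - 16*t (b(t) = (t² - 8*t) - 8*t = t² - 16*t)
A(U, G) = -U/7 (A(U, G) = U/(-7) = U*(-⅐) = -U/7)
(A(-9, 10) - 81)*b(11) - 1367 = (-⅐*(-9) - 81)*(11*(-16 + 11)) - 1367 = (9/7 - 81)*(11*(-5)) - 1367 = -558/7*(-55) - 1367 = 30690/7 - 1367 = 21121/7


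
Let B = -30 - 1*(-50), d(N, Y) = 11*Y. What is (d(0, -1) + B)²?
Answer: 81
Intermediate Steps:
B = 20 (B = -30 + 50 = 20)
(d(0, -1) + B)² = (11*(-1) + 20)² = (-11 + 20)² = 9² = 81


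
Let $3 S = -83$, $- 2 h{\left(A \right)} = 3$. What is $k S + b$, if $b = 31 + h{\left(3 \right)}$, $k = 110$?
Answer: $- \frac{18083}{6} \approx -3013.8$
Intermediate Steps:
$h{\left(A \right)} = - \frac{3}{2}$ ($h{\left(A \right)} = \left(- \frac{1}{2}\right) 3 = - \frac{3}{2}$)
$S = - \frac{83}{3}$ ($S = \frac{1}{3} \left(-83\right) = - \frac{83}{3} \approx -27.667$)
$b = \frac{59}{2}$ ($b = 31 - \frac{3}{2} = \frac{59}{2} \approx 29.5$)
$k S + b = 110 \left(- \frac{83}{3}\right) + \frac{59}{2} = - \frac{9130}{3} + \frac{59}{2} = - \frac{18083}{6}$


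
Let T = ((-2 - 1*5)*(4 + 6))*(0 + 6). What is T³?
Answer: -74088000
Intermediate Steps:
T = -420 (T = ((-2 - 5)*10)*6 = -7*10*6 = -70*6 = -420)
T³ = (-420)³ = -74088000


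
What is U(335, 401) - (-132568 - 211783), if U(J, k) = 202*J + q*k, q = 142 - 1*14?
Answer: 463349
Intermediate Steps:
q = 128 (q = 142 - 14 = 128)
U(J, k) = 128*k + 202*J (U(J, k) = 202*J + 128*k = 128*k + 202*J)
U(335, 401) - (-132568 - 211783) = (128*401 + 202*335) - (-132568 - 211783) = (51328 + 67670) - 1*(-344351) = 118998 + 344351 = 463349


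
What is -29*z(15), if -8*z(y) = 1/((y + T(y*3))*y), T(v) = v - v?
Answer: 29/1800 ≈ 0.016111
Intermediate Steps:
T(v) = 0
z(y) = -1/(8*y²) (z(y) = -1/(8*(y + 0)*y) = -1/(8*y*y) = -1/(8*y²))
-29*z(15) = -(-29)/(8*15²) = -(-29)/(8*225) = -29*(-1/1800) = 29/1800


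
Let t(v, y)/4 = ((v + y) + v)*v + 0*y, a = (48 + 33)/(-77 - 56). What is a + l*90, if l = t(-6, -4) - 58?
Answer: 3902139/133 ≈ 29339.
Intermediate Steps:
a = -81/133 (a = 81/(-133) = 81*(-1/133) = -81/133 ≈ -0.60902)
t(v, y) = 4*v*(y + 2*v) (t(v, y) = 4*(((v + y) + v)*v + 0*y) = 4*((y + 2*v)*v + 0) = 4*(v*(y + 2*v) + 0) = 4*(v*(y + 2*v)) = 4*v*(y + 2*v))
l = 326 (l = 4*(-6)*(-4 + 2*(-6)) - 58 = 4*(-6)*(-4 - 12) - 58 = 4*(-6)*(-16) - 58 = 384 - 58 = 326)
a + l*90 = -81/133 + 326*90 = -81/133 + 29340 = 3902139/133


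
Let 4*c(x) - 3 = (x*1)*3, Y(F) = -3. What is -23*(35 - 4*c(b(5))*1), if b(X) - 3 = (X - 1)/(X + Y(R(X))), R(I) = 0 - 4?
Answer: -391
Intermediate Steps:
R(I) = -4
b(X) = 3 + (-1 + X)/(-3 + X) (b(X) = 3 + (X - 1)/(X - 3) = 3 + (-1 + X)/(-3 + X))
c(x) = 3/4 + 3*x/4 (c(x) = 3/4 + ((x*1)*3)/4 = 3/4 + (x*3)/4 = 3/4 + (3*x)/4 = 3/4 + 3*x/4)
-23*(35 - 4*c(b(5))*1) = -23*(35 - 4*(3/4 + 3*(2*(-5 + 2*5)/(-3 + 5))/4)*1) = -23*(35 - 4*(3/4 + 3*(2*(-5 + 10)/2)/4)*1) = -23*(35 - 4*(3/4 + 3*(2*(1/2)*5)/4)*1) = -23*(35 - 4*(3/4 + (3/4)*5)*1) = -23*(35 - 4*(3/4 + 15/4)*1) = -23*(35 - 4*9/2*1) = -23*(35 - 18*1) = -23*(35 - 18) = -23*17 = -391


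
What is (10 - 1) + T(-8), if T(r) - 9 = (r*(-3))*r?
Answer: -174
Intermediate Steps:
T(r) = 9 - 3*r² (T(r) = 9 + (r*(-3))*r = 9 + (-3*r)*r = 9 - 3*r²)
(10 - 1) + T(-8) = (10 - 1) + (9 - 3*(-8)²) = 9 + (9 - 3*64) = 9 + (9 - 192) = 9 - 183 = -174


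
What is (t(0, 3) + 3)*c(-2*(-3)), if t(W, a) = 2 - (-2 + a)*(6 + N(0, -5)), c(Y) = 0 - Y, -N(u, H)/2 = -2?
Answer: 30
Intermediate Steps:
N(u, H) = 4 (N(u, H) = -2*(-2) = 4)
c(Y) = -Y
t(W, a) = 22 - 10*a (t(W, a) = 2 - (-2 + a)*(6 + 4) = 2 - (-2 + a)*10 = 2 - (-20 + 10*a) = 2 + (20 - 10*a) = 22 - 10*a)
(t(0, 3) + 3)*c(-2*(-3)) = ((22 - 10*3) + 3)*(-(-2)*(-3)) = ((22 - 30) + 3)*(-1*6) = (-8 + 3)*(-6) = -5*(-6) = 30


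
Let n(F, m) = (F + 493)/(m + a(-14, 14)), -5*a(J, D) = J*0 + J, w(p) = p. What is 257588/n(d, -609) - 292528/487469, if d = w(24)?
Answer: -380591801608812/1260107365 ≈ -3.0203e+5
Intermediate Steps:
a(J, D) = -J/5 (a(J, D) = -(J*0 + J)/5 = -(0 + J)/5 = -J/5)
d = 24
n(F, m) = (493 + F)/(14/5 + m) (n(F, m) = (F + 493)/(m - 1/5*(-14)) = (493 + F)/(m + 14/5) = (493 + F)/(14/5 + m))
257588/n(d, -609) - 292528/487469 = 257588/((5*(493 + 24)/(14 + 5*(-609)))) - 292528/487469 = 257588/((5*517/(14 - 3045))) - 292528*1/487469 = 257588/((5*517/(-3031))) - 292528/487469 = 257588/((5*(-1/3031)*517)) - 292528/487469 = 257588/(-2585/3031) - 292528/487469 = 257588*(-3031/2585) - 292528/487469 = -780749228/2585 - 292528/487469 = -380591801608812/1260107365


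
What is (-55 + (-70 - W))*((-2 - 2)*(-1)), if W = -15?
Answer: -440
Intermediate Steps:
(-55 + (-70 - W))*((-2 - 2)*(-1)) = (-55 + (-70 - 1*(-15)))*((-2 - 2)*(-1)) = (-55 + (-70 + 15))*(-4*(-1)) = (-55 - 55)*4 = -110*4 = -440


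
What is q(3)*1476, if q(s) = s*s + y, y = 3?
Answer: 17712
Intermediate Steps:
q(s) = 3 + s² (q(s) = s*s + 3 = s² + 3 = 3 + s²)
q(3)*1476 = (3 + 3²)*1476 = (3 + 9)*1476 = 12*1476 = 17712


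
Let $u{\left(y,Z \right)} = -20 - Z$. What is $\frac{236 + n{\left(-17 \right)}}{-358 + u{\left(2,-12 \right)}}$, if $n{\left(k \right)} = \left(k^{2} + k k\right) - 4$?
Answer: $- \frac{135}{61} \approx -2.2131$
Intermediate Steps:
$n{\left(k \right)} = -4 + 2 k^{2}$ ($n{\left(k \right)} = \left(k^{2} + k^{2}\right) - 4 = 2 k^{2} - 4 = -4 + 2 k^{2}$)
$\frac{236 + n{\left(-17 \right)}}{-358 + u{\left(2,-12 \right)}} = \frac{236 - \left(4 - 2 \left(-17\right)^{2}\right)}{-358 - 8} = \frac{236 + \left(-4 + 2 \cdot 289\right)}{-358 + \left(-20 + 12\right)} = \frac{236 + \left(-4 + 578\right)}{-358 - 8} = \frac{236 + 574}{-366} = 810 \left(- \frac{1}{366}\right) = - \frac{135}{61}$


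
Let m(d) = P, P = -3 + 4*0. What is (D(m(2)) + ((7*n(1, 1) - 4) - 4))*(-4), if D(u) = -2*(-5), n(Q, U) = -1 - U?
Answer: 48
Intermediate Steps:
P = -3 (P = -3 + 0 = -3)
m(d) = -3
D(u) = 10
(D(m(2)) + ((7*n(1, 1) - 4) - 4))*(-4) = (10 + ((7*(-1 - 1*1) - 4) - 4))*(-4) = (10 + ((7*(-1 - 1) - 4) - 4))*(-4) = (10 + ((7*(-2) - 4) - 4))*(-4) = (10 + ((-14 - 4) - 4))*(-4) = (10 + (-18 - 4))*(-4) = (10 - 22)*(-4) = -12*(-4) = 48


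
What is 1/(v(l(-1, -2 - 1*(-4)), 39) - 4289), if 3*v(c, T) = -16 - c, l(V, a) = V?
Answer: -1/4294 ≈ -0.00023288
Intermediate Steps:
v(c, T) = -16/3 - c/3 (v(c, T) = (-16 - c)/3 = -16/3 - c/3)
1/(v(l(-1, -2 - 1*(-4)), 39) - 4289) = 1/((-16/3 - ⅓*(-1)) - 4289) = 1/((-16/3 + ⅓) - 4289) = 1/(-5 - 4289) = 1/(-4294) = -1/4294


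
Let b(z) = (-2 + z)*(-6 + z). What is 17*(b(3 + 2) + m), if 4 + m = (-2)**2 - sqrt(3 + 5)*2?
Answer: -51 - 68*sqrt(2) ≈ -147.17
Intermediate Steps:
b(z) = (-6 + z)*(-2 + z)
m = -4*sqrt(2) (m = -4 + ((-2)**2 - sqrt(3 + 5)*2) = -4 + (4 - sqrt(8)*2) = -4 + (4 - 2*sqrt(2)*2) = -4 + (4 - 4*sqrt(2)) = -4*sqrt(2) ≈ -5.6569)
17*(b(3 + 2) + m) = 17*((12 + (3 + 2)**2 - 8*(3 + 2)) - 4*sqrt(2)) = 17*((12 + 5**2 - 8*5) - 4*sqrt(2)) = 17*((12 + 25 - 40) - 4*sqrt(2)) = 17*(-3 - 4*sqrt(2)) = -51 - 68*sqrt(2)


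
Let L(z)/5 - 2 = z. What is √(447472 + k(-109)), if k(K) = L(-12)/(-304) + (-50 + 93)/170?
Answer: √18673739934590/6460 ≈ 668.93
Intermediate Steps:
L(z) = 10 + 5*z
k(K) = 5393/12920 (k(K) = (10 + 5*(-12))/(-304) + (-50 + 93)/170 = (10 - 60)*(-1/304) + 43*(1/170) = -50*(-1/304) + 43/170 = 25/152 + 43/170 = 5393/12920)
√(447472 + k(-109)) = √(447472 + 5393/12920) = √(5781343633/12920) = √18673739934590/6460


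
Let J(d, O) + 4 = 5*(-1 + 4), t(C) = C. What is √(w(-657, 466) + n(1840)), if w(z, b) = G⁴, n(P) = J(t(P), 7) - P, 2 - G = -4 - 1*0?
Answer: I*√533 ≈ 23.087*I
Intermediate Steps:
J(d, O) = 11 (J(d, O) = -4 + 5*(-1 + 4) = -4 + 5*3 = -4 + 15 = 11)
G = 6 (G = 2 - (-4 - 1*0) = 2 - (-4 + 0) = 2 - 1*(-4) = 2 + 4 = 6)
n(P) = 11 - P
w(z, b) = 1296 (w(z, b) = 6⁴ = 1296)
√(w(-657, 466) + n(1840)) = √(1296 + (11 - 1*1840)) = √(1296 + (11 - 1840)) = √(1296 - 1829) = √(-533) = I*√533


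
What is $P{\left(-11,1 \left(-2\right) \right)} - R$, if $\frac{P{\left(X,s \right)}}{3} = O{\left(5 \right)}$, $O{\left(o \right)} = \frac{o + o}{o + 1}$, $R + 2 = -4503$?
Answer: $4510$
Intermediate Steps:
$R = -4505$ ($R = -2 - 4503 = -4505$)
$O{\left(o \right)} = \frac{2 o}{1 + o}$
$P{\left(X,s \right)} = 5$ ($P{\left(X,s \right)} = 3 \cdot 2 \cdot 5 \frac{1}{1 + 5} = 3 \cdot 2 \cdot 5 \cdot \frac{1}{6} = 3 \cdot \frac{5}{3} = 5$)
$P{\left(-11,1 \left(-2\right) \right)} - R = 5 - -4505 = 5 + 4505 = 4510$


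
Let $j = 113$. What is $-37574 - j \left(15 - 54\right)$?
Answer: $-33167$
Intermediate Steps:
$-37574 - j \left(15 - 54\right) = -37574 - 113 \left(15 - 54\right) = -37574 - 113 \left(-39\right) = -37574 - -4407 = -37574 + 4407 = -33167$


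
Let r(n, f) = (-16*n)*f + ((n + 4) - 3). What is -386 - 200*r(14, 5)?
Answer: 220614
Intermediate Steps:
r(n, f) = 1 + n - 16*f*n (r(n, f) = -16*f*n + ((4 + n) - 3) = -16*f*n + (1 + n) = 1 + n - 16*f*n)
-386 - 200*r(14, 5) = -386 - 200*(1 + 14 - 16*5*14) = -386 - 200*(1 + 14 - 1120) = -386 - 200*(-1105) = -386 + 221000 = 220614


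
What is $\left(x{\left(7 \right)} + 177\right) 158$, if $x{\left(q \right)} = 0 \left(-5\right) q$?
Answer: $27966$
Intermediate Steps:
$x{\left(q \right)} = 0$ ($x{\left(q \right)} = 0 q = 0$)
$\left(x{\left(7 \right)} + 177\right) 158 = \left(0 + 177\right) 158 = 177 \cdot 158 = 27966$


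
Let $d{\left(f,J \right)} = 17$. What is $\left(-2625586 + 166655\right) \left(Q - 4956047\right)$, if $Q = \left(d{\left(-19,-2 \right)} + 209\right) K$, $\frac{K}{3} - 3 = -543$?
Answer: $13086841423477$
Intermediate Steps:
$K = -1620$ ($K = 9 + 3 \left(-543\right) = 9 - 1629 = -1620$)
$Q = -366120$ ($Q = \left(17 + 209\right) \left(-1620\right) = 226 \left(-1620\right) = -366120$)
$\left(-2625586 + 166655\right) \left(Q - 4956047\right) = \left(-2625586 + 166655\right) \left(-366120 - 4956047\right) = \left(-2458931\right) \left(-5322167\right) = 13086841423477$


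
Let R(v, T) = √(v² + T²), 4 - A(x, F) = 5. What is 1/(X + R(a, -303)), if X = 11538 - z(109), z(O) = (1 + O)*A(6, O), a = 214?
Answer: 896/10426023 - √137605/135538299 ≈ 8.3202e-5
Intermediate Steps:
A(x, F) = -1 (A(x, F) = 4 - 1*5 = 4 - 5 = -1)
z(O) = -1 - O (z(O) = (1 + O)*(-1) = -1 - O)
R(v, T) = √(T² + v²)
X = 11648 (X = 11538 - (-1 - 1*109) = 11538 - (-1 - 109) = 11538 - 1*(-110) = 11538 + 110 = 11648)
1/(X + R(a, -303)) = 1/(11648 + √((-303)² + 214²)) = 1/(11648 + √(91809 + 45796)) = 1/(11648 + √137605)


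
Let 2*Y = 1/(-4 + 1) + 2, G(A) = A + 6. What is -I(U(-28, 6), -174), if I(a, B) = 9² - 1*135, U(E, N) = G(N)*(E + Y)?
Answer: 54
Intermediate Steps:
G(A) = 6 + A
Y = ⅚ (Y = (1/(-4 + 1) + 2)/2 = (1/(-3) + 2)/2 = (-⅓ + 2)/2 = (½)*(5/3) = ⅚ ≈ 0.83333)
U(E, N) = (6 + N)*(⅚ + E) (U(E, N) = (6 + N)*(E + ⅚) = (6 + N)*(⅚ + E))
I(a, B) = -54 (I(a, B) = 81 - 135 = -54)
-I(U(-28, 6), -174) = -1*(-54) = 54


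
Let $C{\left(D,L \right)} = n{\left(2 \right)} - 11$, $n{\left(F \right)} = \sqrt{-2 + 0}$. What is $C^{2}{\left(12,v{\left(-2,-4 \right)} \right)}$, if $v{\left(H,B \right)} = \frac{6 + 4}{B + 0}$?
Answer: $\left(11 - i \sqrt{2}\right)^{2} \approx 119.0 - 31.113 i$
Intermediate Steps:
$n{\left(F \right)} = i \sqrt{2}$ ($n{\left(F \right)} = \sqrt{-2} = i \sqrt{2}$)
$v{\left(H,B \right)} = \frac{10}{B}$
$C{\left(D,L \right)} = -11 + i \sqrt{2}$ ($C{\left(D,L \right)} = i \sqrt{2} - 11 = -11 + i \sqrt{2}$)
$C^{2}{\left(12,v{\left(-2,-4 \right)} \right)} = \left(-11 + i \sqrt{2}\right)^{2}$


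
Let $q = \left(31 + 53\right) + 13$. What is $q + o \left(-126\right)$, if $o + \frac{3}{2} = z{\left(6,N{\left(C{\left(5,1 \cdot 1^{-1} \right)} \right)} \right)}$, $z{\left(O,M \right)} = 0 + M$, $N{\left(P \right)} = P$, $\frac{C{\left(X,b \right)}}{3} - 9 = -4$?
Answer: $-1604$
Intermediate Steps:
$C{\left(X,b \right)} = 15$ ($C{\left(X,b \right)} = 27 + 3 \left(-4\right) = 27 - 12 = 15$)
$z{\left(O,M \right)} = M$
$o = \frac{27}{2}$ ($o = - \frac{3}{2} + 15 = \frac{27}{2} \approx 13.5$)
$q = 97$ ($q = 84 + 13 = 97$)
$q + o \left(-126\right) = 97 + \frac{27}{2} \left(-126\right) = 97 - 1701 = -1604$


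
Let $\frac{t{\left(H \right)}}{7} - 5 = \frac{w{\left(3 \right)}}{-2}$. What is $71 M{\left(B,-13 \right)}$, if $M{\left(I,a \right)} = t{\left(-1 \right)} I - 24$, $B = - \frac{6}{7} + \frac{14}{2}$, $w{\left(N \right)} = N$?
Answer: $\frac{17963}{2} \approx 8981.5$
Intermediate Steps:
$B = \frac{43}{7}$ ($B = \left(-6\right) \frac{1}{7} + 14 \cdot \frac{1}{2} = - \frac{6}{7} + 7 = \frac{43}{7} \approx 6.1429$)
$t{\left(H \right)} = \frac{49}{2}$ ($t{\left(H \right)} = 35 + 7 \frac{3}{-2} = 35 + 7 \cdot 3 \left(- \frac{1}{2}\right) = 35 + 7 \left(- \frac{3}{2}\right) = 35 - \frac{21}{2} = \frac{49}{2}$)
$M{\left(I,a \right)} = -24 + \frac{49 I}{2}$ ($M{\left(I,a \right)} = \frac{49 I}{2} - 24 = -24 + \frac{49 I}{2}$)
$71 M{\left(B,-13 \right)} = 71 \left(-24 + \frac{49}{2} \cdot \frac{43}{7}\right) = 71 \left(-24 + \frac{301}{2}\right) = 71 \cdot \frac{253}{2} = \frac{17963}{2}$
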